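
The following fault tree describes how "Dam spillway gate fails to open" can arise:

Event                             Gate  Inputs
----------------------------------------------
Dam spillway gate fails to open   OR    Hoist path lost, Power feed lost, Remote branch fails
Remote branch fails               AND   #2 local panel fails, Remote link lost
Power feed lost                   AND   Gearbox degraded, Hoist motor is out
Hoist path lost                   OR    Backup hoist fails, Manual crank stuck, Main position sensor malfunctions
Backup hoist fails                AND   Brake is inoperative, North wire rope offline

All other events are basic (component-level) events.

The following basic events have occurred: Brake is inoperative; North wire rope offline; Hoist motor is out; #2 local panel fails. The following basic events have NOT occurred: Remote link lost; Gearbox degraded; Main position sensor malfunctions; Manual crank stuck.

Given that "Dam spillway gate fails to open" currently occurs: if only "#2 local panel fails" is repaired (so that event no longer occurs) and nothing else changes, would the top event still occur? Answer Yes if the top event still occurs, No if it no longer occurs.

Counterfactual: set "#2 local panel fails" to not occurred.
Backup hoist fails [AND]: Brake is inoperative=occurs, North wire rope offline=occurs → all inputs occur → occurs.
Hoist path lost [OR]: Backup hoist fails=occurs, Manual crank stuck=not, Main position sensor malfunctions=not → at least one input occurs → occurs.
Power feed lost [AND]: Gearbox degraded=not, Hoist motor is out=occurs → not all inputs occur → does not occur.
Remote branch fails [AND]: #2 local panel fails=not, Remote link lost=not → not all inputs occur → does not occur.
Dam spillway gate fails to open [OR]: Hoist path lost=occurs, Power feed lost=not, Remote branch fails=not → at least one input occurs → occurs.

Yes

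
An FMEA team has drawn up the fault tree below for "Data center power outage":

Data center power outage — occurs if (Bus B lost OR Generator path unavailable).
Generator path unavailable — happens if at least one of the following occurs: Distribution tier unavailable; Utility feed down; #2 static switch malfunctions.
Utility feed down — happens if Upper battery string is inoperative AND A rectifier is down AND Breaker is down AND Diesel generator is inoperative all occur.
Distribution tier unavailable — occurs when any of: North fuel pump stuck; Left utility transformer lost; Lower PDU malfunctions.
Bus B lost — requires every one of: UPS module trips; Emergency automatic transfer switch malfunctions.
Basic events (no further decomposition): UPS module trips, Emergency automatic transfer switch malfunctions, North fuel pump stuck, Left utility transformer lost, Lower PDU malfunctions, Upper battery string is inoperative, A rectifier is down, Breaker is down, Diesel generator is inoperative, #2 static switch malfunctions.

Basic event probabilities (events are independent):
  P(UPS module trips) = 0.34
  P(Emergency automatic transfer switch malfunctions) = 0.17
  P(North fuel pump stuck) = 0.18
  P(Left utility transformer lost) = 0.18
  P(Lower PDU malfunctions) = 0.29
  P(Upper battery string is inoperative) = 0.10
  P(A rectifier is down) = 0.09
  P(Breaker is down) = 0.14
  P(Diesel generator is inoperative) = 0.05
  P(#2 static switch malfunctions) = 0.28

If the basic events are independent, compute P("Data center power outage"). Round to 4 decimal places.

0.6762

P(Bus B lost) [AND] = 0.34 × 0.17 = 0.057800
P(Distribution tier unavailable) [OR] = 1 − (1−0.18) × (1−0.18) × (1−0.29) = 0.522596
P(Utility feed down) [AND] = 0.10 × 0.09 × 0.14 × 0.05 = 0.000063
P(Generator path unavailable) [OR] = 1 − (1−0.522596) × (1−0.000063) × (1−0.28) = 0.656291
P(Data center power outage) [OR] = 1 − (1−0.057800) × (1−0.656291) = 0.676157
Rounded to 4 decimal places: P(Data center power outage) ≈ 0.6762.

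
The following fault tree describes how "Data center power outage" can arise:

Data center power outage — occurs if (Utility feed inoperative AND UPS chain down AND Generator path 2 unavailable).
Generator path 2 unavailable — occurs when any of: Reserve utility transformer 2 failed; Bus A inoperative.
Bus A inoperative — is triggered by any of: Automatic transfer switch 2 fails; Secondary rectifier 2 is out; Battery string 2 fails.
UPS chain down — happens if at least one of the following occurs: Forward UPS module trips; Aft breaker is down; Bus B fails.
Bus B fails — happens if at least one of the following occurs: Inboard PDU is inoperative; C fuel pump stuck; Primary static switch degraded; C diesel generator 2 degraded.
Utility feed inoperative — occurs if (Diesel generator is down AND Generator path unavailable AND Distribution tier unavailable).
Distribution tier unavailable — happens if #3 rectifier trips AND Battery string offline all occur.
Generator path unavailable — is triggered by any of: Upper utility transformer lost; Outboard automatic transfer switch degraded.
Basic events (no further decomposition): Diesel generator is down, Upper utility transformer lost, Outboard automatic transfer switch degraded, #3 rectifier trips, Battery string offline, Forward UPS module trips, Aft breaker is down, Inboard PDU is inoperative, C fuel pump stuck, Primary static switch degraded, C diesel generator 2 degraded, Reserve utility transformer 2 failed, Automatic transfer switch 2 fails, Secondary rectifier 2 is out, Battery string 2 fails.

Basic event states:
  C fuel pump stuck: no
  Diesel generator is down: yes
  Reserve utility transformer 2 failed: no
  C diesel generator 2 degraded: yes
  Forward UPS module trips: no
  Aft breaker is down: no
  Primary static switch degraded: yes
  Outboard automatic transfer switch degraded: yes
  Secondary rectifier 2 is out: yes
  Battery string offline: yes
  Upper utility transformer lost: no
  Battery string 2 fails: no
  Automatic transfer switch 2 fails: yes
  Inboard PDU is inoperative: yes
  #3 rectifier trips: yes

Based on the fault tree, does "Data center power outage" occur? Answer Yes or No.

Generator path unavailable [OR]: Upper utility transformer lost=not, Outboard automatic transfer switch degraded=occurs → at least one input occurs → occurs.
Distribution tier unavailable [AND]: #3 rectifier trips=occurs, Battery string offline=occurs → all inputs occur → occurs.
Utility feed inoperative [AND]: Diesel generator is down=occurs, Generator path unavailable=occurs, Distribution tier unavailable=occurs → all inputs occur → occurs.
Bus B fails [OR]: Inboard PDU is inoperative=occurs, C fuel pump stuck=not, Primary static switch degraded=occurs, C diesel generator 2 degraded=occurs → at least one input occurs → occurs.
UPS chain down [OR]: Forward UPS module trips=not, Aft breaker is down=not, Bus B fails=occurs → at least one input occurs → occurs.
Bus A inoperative [OR]: Automatic transfer switch 2 fails=occurs, Secondary rectifier 2 is out=occurs, Battery string 2 fails=not → at least one input occurs → occurs.
Generator path 2 unavailable [OR]: Reserve utility transformer 2 failed=not, Bus A inoperative=occurs → at least one input occurs → occurs.
Data center power outage [AND]: Utility feed inoperative=occurs, UPS chain down=occurs, Generator path 2 unavailable=occurs → all inputs occur → occurs.

Yes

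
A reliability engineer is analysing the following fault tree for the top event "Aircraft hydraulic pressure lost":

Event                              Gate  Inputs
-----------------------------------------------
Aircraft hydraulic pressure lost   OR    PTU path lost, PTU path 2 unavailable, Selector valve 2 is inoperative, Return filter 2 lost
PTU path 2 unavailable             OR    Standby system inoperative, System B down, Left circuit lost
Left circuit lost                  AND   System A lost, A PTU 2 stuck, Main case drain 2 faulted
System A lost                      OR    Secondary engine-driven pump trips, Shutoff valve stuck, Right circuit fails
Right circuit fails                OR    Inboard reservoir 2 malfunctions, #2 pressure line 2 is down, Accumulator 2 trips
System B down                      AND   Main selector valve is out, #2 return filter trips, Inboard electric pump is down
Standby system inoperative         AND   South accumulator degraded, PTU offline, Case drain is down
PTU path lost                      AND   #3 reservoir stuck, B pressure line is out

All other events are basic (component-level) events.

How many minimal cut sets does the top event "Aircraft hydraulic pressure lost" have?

10

PTU path lost [AND]: one cut set from each child combined → 1 × 1 = 1 cut set(s).
Standby system inoperative [AND]: one cut set from each child combined → 1 × 1 × 1 = 1 cut set(s).
System B down [AND]: one cut set from each child combined → 1 × 1 × 1 = 1 cut set(s).
Right circuit fails [OR]: union of children's cut sets → 3 cut set(s).
System A lost [OR]: union of children's cut sets → 5 cut set(s).
Left circuit lost [AND]: one cut set from each child combined → 5 × 1 × 1 = 5 cut set(s).
PTU path 2 unavailable [OR]: union of children's cut sets → 7 cut set(s).
Aircraft hydraulic pressure lost [OR]: union of children's cut sets → 10 cut set(s).
Minimal cut sets: {#3 reservoir stuck, B pressure line is out}; {Case drain is down, PTU offline, South accumulator degraded}; {#2 return filter trips, Inboard electric pump is down, Main selector valve is out}; {A PTU 2 stuck, Main case drain 2 faulted, Secondary engine-driven pump trips}; {A PTU 2 stuck, Main case drain 2 faulted, Shutoff valve stuck}; {A PTU 2 stuck, Inboard reservoir 2 malfunctions, Main case drain 2 faulted}; {#2 pressure line 2 is down, A PTU 2 stuck, Main case drain 2 faulted}; {A PTU 2 stuck, Accumulator 2 trips, Main case drain 2 faulted}; {Selector valve 2 is inoperative}; {Return filter 2 lost}.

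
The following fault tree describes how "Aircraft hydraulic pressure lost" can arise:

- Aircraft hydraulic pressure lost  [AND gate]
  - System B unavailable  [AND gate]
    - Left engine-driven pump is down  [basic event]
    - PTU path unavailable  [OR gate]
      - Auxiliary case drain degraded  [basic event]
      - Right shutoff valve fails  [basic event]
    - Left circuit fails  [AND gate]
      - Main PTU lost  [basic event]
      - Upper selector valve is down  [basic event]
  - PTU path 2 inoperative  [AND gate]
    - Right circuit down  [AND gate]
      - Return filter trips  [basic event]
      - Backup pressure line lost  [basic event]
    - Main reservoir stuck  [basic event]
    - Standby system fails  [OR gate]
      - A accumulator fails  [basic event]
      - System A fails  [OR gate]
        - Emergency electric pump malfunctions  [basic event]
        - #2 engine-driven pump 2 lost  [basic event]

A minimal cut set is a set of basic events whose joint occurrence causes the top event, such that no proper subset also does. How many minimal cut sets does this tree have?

6

PTU path unavailable [OR]: union of children's cut sets → 2 cut set(s).
Left circuit fails [AND]: one cut set from each child combined → 1 × 1 = 1 cut set(s).
System B unavailable [AND]: one cut set from each child combined → 1 × 2 × 1 = 2 cut set(s).
Right circuit down [AND]: one cut set from each child combined → 1 × 1 = 1 cut set(s).
System A fails [OR]: union of children's cut sets → 2 cut set(s).
Standby system fails [OR]: union of children's cut sets → 3 cut set(s).
PTU path 2 inoperative [AND]: one cut set from each child combined → 1 × 1 × 3 = 3 cut set(s).
Aircraft hydraulic pressure lost [AND]: one cut set from each child combined → 2 × 3 = 6 cut set(s).
Minimal cut sets: {A accumulator fails, Auxiliary case drain degraded, Backup pressure line lost, Left engine-driven pump is down, Main PTU lost, Main reservoir stuck, Return filter trips, Upper selector valve is down}; {Auxiliary case drain degraded, Backup pressure line lost, Emergency electric pump malfunctions, Left engine-driven pump is down, Main PTU lost, Main reservoir stuck, Return filter trips, Upper selector valve is down}; {#2 engine-driven pump 2 lost, Auxiliary case drain degraded, Backup pressure line lost, Left engine-driven pump is down, Main PTU lost, Main reservoir stuck, Return filter trips, Upper selector valve is down}; {A accumulator fails, Backup pressure line lost, Left engine-driven pump is down, Main PTU lost, Main reservoir stuck, Return filter trips, Right shutoff valve fails, Upper selector valve is down}; {Backup pressure line lost, Emergency electric pump malfunctions, Left engine-driven pump is down, Main PTU lost, Main reservoir stuck, Return filter trips, Right shutoff valve fails, Upper selector valve is down}; {#2 engine-driven pump 2 lost, Backup pressure line lost, Left engine-driven pump is down, Main PTU lost, Main reservoir stuck, Return filter trips, Right shutoff valve fails, Upper selector valve is down}.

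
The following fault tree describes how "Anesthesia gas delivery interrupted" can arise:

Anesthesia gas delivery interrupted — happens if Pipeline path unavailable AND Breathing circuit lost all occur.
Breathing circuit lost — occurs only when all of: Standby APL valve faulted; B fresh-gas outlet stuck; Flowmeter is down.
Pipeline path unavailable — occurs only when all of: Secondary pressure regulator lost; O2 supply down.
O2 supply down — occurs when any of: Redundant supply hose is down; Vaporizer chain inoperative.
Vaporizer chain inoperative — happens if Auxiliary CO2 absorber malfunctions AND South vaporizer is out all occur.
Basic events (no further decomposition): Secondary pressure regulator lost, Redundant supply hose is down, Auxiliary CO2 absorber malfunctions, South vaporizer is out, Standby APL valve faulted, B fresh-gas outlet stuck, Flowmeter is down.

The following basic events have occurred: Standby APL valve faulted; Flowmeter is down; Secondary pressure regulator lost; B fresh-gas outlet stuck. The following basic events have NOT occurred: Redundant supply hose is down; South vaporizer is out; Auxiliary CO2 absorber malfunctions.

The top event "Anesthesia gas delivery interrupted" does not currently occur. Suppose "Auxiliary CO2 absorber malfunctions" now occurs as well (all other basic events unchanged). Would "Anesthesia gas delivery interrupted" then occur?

Counterfactual: set "Auxiliary CO2 absorber malfunctions" to occurred.
Vaporizer chain inoperative [AND]: Auxiliary CO2 absorber malfunctions=occurs, South vaporizer is out=not → not all inputs occur → does not occur.
O2 supply down [OR]: Redundant supply hose is down=not, Vaporizer chain inoperative=not → no input occurs → does not occur.
Pipeline path unavailable [AND]: Secondary pressure regulator lost=occurs, O2 supply down=not → not all inputs occur → does not occur.
Breathing circuit lost [AND]: Standby APL valve faulted=occurs, B fresh-gas outlet stuck=occurs, Flowmeter is down=occurs → all inputs occur → occurs.
Anesthesia gas delivery interrupted [AND]: Pipeline path unavailable=not, Breathing circuit lost=occurs → not all inputs occur → does not occur.

No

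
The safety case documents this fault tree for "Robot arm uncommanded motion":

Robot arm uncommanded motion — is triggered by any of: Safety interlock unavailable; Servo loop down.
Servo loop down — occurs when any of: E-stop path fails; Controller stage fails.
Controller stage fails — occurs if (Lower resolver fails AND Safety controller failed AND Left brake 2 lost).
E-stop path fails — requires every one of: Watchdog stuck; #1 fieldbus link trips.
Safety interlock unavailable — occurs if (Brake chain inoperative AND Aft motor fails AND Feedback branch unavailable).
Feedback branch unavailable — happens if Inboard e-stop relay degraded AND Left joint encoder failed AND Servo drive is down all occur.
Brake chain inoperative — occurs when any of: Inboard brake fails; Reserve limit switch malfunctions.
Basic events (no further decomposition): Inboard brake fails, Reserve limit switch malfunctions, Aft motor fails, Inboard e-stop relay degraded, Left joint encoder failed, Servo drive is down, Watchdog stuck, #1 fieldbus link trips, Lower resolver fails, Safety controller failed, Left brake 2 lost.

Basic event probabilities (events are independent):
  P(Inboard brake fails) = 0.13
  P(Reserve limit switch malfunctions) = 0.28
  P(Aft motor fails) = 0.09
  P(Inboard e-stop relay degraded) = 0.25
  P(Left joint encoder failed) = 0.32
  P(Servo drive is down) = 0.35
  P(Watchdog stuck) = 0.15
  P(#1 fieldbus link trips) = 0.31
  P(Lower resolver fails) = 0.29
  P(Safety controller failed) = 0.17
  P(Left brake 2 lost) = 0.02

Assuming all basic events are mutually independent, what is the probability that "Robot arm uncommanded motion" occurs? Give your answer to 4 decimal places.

P(Brake chain inoperative) [OR] = 1 − (1−0.13) × (1−0.28) = 0.373600
P(Feedback branch unavailable) [AND] = 0.25 × 0.32 × 0.35 = 0.028000
P(Safety interlock unavailable) [AND] = 0.373600 × 0.09 × 0.028000 = 0.000941
P(E-stop path fails) [AND] = 0.15 × 0.31 = 0.046500
P(Controller stage fails) [AND] = 0.29 × 0.17 × 0.02 = 0.000986
P(Servo loop down) [OR] = 1 − (1−0.046500) × (1−0.000986) = 0.047440
P(Robot arm uncommanded motion) [OR] = 1 − (1−0.000941) × (1−0.047440) = 0.048336
Rounded to 4 decimal places: P(Robot arm uncommanded motion) ≈ 0.0483.

0.0483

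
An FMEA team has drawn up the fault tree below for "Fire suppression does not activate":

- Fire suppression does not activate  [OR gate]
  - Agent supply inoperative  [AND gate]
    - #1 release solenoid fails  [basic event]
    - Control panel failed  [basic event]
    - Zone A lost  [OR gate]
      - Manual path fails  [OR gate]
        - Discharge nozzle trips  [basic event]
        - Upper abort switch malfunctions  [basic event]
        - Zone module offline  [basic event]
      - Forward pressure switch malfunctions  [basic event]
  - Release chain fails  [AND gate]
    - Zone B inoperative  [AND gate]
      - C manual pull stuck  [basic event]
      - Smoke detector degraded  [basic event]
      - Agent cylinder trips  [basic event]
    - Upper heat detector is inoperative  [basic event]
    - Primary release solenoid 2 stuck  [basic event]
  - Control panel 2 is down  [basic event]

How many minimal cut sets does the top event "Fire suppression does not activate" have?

6

Manual path fails [OR]: union of children's cut sets → 3 cut set(s).
Zone A lost [OR]: union of children's cut sets → 4 cut set(s).
Agent supply inoperative [AND]: one cut set from each child combined → 1 × 1 × 4 = 4 cut set(s).
Zone B inoperative [AND]: one cut set from each child combined → 1 × 1 × 1 = 1 cut set(s).
Release chain fails [AND]: one cut set from each child combined → 1 × 1 × 1 = 1 cut set(s).
Fire suppression does not activate [OR]: union of children's cut sets → 6 cut set(s).
Minimal cut sets: {#1 release solenoid fails, Control panel failed, Discharge nozzle trips}; {#1 release solenoid fails, Control panel failed, Upper abort switch malfunctions}; {#1 release solenoid fails, Control panel failed, Zone module offline}; {#1 release solenoid fails, Control panel failed, Forward pressure switch malfunctions}; {Agent cylinder trips, C manual pull stuck, Primary release solenoid 2 stuck, Smoke detector degraded, Upper heat detector is inoperative}; {Control panel 2 is down}.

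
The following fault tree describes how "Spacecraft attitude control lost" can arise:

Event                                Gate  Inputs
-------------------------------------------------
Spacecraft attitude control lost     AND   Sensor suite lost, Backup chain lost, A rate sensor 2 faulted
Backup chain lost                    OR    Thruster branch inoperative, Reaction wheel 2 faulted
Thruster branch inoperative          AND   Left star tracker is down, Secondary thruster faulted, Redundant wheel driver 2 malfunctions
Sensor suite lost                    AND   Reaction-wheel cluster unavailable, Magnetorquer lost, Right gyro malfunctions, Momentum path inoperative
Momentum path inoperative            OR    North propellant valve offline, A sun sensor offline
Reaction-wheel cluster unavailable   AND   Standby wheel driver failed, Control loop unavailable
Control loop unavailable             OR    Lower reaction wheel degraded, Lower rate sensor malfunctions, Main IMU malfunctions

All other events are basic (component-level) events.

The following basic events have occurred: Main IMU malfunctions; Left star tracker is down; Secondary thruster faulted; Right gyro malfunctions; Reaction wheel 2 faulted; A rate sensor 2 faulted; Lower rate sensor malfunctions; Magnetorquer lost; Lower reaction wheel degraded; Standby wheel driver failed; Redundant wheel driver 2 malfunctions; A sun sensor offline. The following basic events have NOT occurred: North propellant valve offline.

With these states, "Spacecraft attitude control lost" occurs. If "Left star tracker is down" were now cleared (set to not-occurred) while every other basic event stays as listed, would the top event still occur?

Yes

Counterfactual: set "Left star tracker is down" to not occurred.
Control loop unavailable [OR]: Lower reaction wheel degraded=occurs, Lower rate sensor malfunctions=occurs, Main IMU malfunctions=occurs → at least one input occurs → occurs.
Reaction-wheel cluster unavailable [AND]: Standby wheel driver failed=occurs, Control loop unavailable=occurs → all inputs occur → occurs.
Momentum path inoperative [OR]: North propellant valve offline=not, A sun sensor offline=occurs → at least one input occurs → occurs.
Sensor suite lost [AND]: Reaction-wheel cluster unavailable=occurs, Magnetorquer lost=occurs, Right gyro malfunctions=occurs, Momentum path inoperative=occurs → all inputs occur → occurs.
Thruster branch inoperative [AND]: Left star tracker is down=not, Secondary thruster faulted=occurs, Redundant wheel driver 2 malfunctions=occurs → not all inputs occur → does not occur.
Backup chain lost [OR]: Thruster branch inoperative=not, Reaction wheel 2 faulted=occurs → at least one input occurs → occurs.
Spacecraft attitude control lost [AND]: Sensor suite lost=occurs, Backup chain lost=occurs, A rate sensor 2 faulted=occurs → all inputs occur → occurs.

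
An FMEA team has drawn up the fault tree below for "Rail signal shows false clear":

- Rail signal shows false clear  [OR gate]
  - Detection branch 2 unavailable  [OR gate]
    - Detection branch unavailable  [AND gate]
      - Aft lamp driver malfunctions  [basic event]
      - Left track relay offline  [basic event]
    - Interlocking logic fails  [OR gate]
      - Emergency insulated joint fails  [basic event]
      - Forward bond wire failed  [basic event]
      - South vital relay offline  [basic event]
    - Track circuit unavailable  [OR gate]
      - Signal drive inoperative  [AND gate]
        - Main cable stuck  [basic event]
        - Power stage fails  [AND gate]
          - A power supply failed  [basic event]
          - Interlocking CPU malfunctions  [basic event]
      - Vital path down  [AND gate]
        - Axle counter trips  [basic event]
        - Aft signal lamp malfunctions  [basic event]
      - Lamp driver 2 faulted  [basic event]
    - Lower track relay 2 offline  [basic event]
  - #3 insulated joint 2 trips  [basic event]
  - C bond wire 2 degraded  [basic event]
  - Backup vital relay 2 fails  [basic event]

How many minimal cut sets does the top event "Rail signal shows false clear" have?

Detection branch unavailable [AND]: one cut set from each child combined → 1 × 1 = 1 cut set(s).
Interlocking logic fails [OR]: union of children's cut sets → 3 cut set(s).
Power stage fails [AND]: one cut set from each child combined → 1 × 1 = 1 cut set(s).
Signal drive inoperative [AND]: one cut set from each child combined → 1 × 1 = 1 cut set(s).
Vital path down [AND]: one cut set from each child combined → 1 × 1 = 1 cut set(s).
Track circuit unavailable [OR]: union of children's cut sets → 3 cut set(s).
Detection branch 2 unavailable [OR]: union of children's cut sets → 8 cut set(s).
Rail signal shows false clear [OR]: union of children's cut sets → 11 cut set(s).

11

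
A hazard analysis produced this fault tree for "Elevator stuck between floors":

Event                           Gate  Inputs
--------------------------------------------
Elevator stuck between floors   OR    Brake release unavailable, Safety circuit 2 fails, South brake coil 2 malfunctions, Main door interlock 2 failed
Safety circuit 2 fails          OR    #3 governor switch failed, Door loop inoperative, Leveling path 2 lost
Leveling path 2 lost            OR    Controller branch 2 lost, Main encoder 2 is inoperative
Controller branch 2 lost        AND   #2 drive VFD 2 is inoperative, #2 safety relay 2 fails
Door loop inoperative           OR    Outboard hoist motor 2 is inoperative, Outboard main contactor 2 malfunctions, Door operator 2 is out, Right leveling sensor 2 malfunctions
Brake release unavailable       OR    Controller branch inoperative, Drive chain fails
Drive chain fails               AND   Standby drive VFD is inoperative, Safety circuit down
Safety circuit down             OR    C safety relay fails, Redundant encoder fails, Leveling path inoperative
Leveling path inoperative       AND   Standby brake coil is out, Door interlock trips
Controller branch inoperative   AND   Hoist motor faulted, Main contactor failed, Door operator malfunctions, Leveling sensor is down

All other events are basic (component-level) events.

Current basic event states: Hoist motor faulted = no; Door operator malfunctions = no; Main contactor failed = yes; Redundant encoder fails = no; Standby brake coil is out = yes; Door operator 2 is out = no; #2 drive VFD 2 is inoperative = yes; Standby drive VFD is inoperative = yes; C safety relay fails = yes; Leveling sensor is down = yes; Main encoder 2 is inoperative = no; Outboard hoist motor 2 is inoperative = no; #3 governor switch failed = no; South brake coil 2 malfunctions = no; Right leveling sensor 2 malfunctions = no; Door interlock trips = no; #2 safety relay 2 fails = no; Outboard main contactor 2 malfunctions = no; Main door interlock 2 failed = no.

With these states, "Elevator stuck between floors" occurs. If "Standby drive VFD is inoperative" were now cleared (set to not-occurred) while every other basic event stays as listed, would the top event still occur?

Counterfactual: set "Standby drive VFD is inoperative" to not occurred.
Controller branch inoperative [AND]: Hoist motor faulted=not, Main contactor failed=occurs, Door operator malfunctions=not, Leveling sensor is down=occurs → not all inputs occur → does not occur.
Leveling path inoperative [AND]: Standby brake coil is out=occurs, Door interlock trips=not → not all inputs occur → does not occur.
Safety circuit down [OR]: C safety relay fails=occurs, Redundant encoder fails=not, Leveling path inoperative=not → at least one input occurs → occurs.
Drive chain fails [AND]: Standby drive VFD is inoperative=not, Safety circuit down=occurs → not all inputs occur → does not occur.
Brake release unavailable [OR]: Controller branch inoperative=not, Drive chain fails=not → no input occurs → does not occur.
Door loop inoperative [OR]: Outboard hoist motor 2 is inoperative=not, Outboard main contactor 2 malfunctions=not, Door operator 2 is out=not, Right leveling sensor 2 malfunctions=not → no input occurs → does not occur.
Controller branch 2 lost [AND]: #2 drive VFD 2 is inoperative=occurs, #2 safety relay 2 fails=not → not all inputs occur → does not occur.
Leveling path 2 lost [OR]: Controller branch 2 lost=not, Main encoder 2 is inoperative=not → no input occurs → does not occur.
Safety circuit 2 fails [OR]: #3 governor switch failed=not, Door loop inoperative=not, Leveling path 2 lost=not → no input occurs → does not occur.
Elevator stuck between floors [OR]: Brake release unavailable=not, Safety circuit 2 fails=not, South brake coil 2 malfunctions=not, Main door interlock 2 failed=not → no input occurs → does not occur.

No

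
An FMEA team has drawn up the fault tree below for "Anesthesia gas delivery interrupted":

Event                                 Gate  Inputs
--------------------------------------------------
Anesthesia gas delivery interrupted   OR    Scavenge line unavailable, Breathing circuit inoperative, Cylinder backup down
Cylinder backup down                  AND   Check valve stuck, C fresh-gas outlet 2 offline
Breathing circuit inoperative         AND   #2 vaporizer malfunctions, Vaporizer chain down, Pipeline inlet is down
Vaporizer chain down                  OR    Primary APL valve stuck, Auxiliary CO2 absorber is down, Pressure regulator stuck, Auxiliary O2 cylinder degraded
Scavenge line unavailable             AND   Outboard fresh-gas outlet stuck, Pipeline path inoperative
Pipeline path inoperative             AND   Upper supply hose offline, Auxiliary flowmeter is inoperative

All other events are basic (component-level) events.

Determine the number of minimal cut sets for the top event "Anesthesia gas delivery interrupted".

6

Pipeline path inoperative [AND]: one cut set from each child combined → 1 × 1 = 1 cut set(s).
Scavenge line unavailable [AND]: one cut set from each child combined → 1 × 1 = 1 cut set(s).
Vaporizer chain down [OR]: union of children's cut sets → 4 cut set(s).
Breathing circuit inoperative [AND]: one cut set from each child combined → 1 × 4 × 1 = 4 cut set(s).
Cylinder backup down [AND]: one cut set from each child combined → 1 × 1 = 1 cut set(s).
Anesthesia gas delivery interrupted [OR]: union of children's cut sets → 6 cut set(s).
Minimal cut sets: {Auxiliary flowmeter is inoperative, Outboard fresh-gas outlet stuck, Upper supply hose offline}; {#2 vaporizer malfunctions, Pipeline inlet is down, Primary APL valve stuck}; {#2 vaporizer malfunctions, Auxiliary CO2 absorber is down, Pipeline inlet is down}; {#2 vaporizer malfunctions, Pipeline inlet is down, Pressure regulator stuck}; {#2 vaporizer malfunctions, Auxiliary O2 cylinder degraded, Pipeline inlet is down}; {C fresh-gas outlet 2 offline, Check valve stuck}.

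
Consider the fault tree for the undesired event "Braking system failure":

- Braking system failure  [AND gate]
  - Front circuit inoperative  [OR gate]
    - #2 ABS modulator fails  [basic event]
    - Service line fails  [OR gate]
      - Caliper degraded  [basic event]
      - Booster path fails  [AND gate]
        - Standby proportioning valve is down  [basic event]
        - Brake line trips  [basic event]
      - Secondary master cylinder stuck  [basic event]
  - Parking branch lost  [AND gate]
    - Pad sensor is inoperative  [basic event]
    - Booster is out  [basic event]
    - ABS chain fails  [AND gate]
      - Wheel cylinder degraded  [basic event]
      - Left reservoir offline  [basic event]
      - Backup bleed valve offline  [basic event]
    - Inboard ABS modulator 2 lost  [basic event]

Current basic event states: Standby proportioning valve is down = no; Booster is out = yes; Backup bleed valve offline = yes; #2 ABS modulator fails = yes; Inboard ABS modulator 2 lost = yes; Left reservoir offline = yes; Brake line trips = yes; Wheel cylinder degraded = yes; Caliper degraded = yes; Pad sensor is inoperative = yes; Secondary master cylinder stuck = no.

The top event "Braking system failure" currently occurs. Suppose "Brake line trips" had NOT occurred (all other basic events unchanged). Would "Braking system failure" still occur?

Counterfactual: set "Brake line trips" to not occurred.
Booster path fails [AND]: Standby proportioning valve is down=not, Brake line trips=not → not all inputs occur → does not occur.
Service line fails [OR]: Caliper degraded=occurs, Booster path fails=not, Secondary master cylinder stuck=not → at least one input occurs → occurs.
Front circuit inoperative [OR]: #2 ABS modulator fails=occurs, Service line fails=occurs → at least one input occurs → occurs.
ABS chain fails [AND]: Wheel cylinder degraded=occurs, Left reservoir offline=occurs, Backup bleed valve offline=occurs → all inputs occur → occurs.
Parking branch lost [AND]: Pad sensor is inoperative=occurs, Booster is out=occurs, ABS chain fails=occurs, Inboard ABS modulator 2 lost=occurs → all inputs occur → occurs.
Braking system failure [AND]: Front circuit inoperative=occurs, Parking branch lost=occurs → all inputs occur → occurs.

Yes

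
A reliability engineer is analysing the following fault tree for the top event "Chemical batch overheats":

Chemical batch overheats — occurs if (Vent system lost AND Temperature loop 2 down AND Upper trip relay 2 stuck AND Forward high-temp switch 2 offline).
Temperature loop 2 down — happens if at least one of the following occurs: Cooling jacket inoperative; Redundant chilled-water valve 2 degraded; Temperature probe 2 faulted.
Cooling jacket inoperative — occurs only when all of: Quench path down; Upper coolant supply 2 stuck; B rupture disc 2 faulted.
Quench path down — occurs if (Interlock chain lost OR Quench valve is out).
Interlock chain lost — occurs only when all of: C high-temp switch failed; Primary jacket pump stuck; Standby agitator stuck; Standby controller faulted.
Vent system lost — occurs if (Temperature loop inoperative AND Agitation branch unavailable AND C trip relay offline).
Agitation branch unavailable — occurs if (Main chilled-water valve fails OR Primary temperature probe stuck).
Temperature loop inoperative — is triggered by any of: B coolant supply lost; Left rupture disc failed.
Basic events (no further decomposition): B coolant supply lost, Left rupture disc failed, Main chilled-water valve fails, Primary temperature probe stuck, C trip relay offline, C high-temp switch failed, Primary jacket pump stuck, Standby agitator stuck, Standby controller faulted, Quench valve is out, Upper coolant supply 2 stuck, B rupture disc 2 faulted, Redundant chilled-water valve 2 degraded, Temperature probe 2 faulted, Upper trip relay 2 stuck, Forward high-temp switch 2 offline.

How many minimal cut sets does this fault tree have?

Temperature loop inoperative [OR]: union of children's cut sets → 2 cut set(s).
Agitation branch unavailable [OR]: union of children's cut sets → 2 cut set(s).
Vent system lost [AND]: one cut set from each child combined → 2 × 2 × 1 = 4 cut set(s).
Interlock chain lost [AND]: one cut set from each child combined → 1 × 1 × 1 × 1 = 1 cut set(s).
Quench path down [OR]: union of children's cut sets → 2 cut set(s).
Cooling jacket inoperative [AND]: one cut set from each child combined → 2 × 1 × 1 = 2 cut set(s).
Temperature loop 2 down [OR]: union of children's cut sets → 4 cut set(s).
Chemical batch overheats [AND]: one cut set from each child combined → 4 × 4 × 1 × 1 = 16 cut set(s).

16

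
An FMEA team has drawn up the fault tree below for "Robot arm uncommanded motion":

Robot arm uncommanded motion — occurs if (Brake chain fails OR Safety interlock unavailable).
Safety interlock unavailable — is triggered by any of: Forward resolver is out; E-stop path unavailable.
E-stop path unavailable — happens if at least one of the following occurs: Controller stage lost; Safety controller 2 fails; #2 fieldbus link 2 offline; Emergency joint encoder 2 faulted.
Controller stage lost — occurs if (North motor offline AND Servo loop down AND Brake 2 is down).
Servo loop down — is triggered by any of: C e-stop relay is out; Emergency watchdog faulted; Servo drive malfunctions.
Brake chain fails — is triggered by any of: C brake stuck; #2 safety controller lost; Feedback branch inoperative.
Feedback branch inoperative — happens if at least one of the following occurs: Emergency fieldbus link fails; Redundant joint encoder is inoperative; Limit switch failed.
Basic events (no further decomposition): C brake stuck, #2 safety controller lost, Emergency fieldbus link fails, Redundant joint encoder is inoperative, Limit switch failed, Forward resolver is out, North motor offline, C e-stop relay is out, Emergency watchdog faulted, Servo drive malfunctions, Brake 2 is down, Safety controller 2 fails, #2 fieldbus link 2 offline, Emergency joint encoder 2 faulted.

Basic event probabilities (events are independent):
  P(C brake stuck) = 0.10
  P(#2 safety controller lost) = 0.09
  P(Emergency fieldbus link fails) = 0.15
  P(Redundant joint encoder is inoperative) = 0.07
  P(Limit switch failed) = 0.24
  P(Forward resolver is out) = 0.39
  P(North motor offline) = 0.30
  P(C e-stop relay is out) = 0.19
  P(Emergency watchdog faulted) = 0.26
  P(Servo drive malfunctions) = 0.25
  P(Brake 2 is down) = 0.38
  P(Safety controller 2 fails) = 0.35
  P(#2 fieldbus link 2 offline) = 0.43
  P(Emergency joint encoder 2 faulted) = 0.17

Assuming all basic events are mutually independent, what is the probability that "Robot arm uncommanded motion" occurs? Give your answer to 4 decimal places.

0.9135

P(Feedback branch inoperative) [OR] = 1 − (1−0.15) × (1−0.07) × (1−0.24) = 0.399220
P(Brake chain fails) [OR] = 1 − (1−0.10) × (1−0.09) × (1−0.399220) = 0.507961
P(Servo loop down) [OR] = 1 − (1−0.19) × (1−0.26) × (1−0.25) = 0.550450
P(Controller stage lost) [AND] = 0.30 × 0.550450 × 0.38 = 0.062751
P(E-stop path unavailable) [OR] = 1 − (1−0.062751) × (1−0.35) × (1−0.43) × (1−0.17) = 0.711782
P(Safety interlock unavailable) [OR] = 1 − (1−0.39) × (1−0.711782) = 0.824187
P(Robot arm uncommanded motion) [OR] = 1 − (1−0.507961) × (1−0.824187) = 0.913493
Rounded to 4 decimal places: P(Robot arm uncommanded motion) ≈ 0.9135.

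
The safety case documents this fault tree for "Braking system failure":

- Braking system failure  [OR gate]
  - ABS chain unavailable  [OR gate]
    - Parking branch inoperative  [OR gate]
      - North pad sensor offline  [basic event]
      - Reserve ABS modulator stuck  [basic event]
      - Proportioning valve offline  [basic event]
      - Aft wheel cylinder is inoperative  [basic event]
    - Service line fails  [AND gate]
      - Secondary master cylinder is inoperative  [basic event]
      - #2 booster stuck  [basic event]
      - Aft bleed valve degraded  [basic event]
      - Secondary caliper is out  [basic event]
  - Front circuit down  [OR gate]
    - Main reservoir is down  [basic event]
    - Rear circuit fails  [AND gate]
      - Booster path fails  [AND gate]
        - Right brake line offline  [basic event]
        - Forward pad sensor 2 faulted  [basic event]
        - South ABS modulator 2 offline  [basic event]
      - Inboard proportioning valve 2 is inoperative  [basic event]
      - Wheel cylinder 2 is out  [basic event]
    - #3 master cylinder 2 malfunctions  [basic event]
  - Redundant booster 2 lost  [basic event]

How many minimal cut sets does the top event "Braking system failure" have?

Parking branch inoperative [OR]: union of children's cut sets → 4 cut set(s).
Service line fails [AND]: one cut set from each child combined → 1 × 1 × 1 × 1 = 1 cut set(s).
ABS chain unavailable [OR]: union of children's cut sets → 5 cut set(s).
Booster path fails [AND]: one cut set from each child combined → 1 × 1 × 1 = 1 cut set(s).
Rear circuit fails [AND]: one cut set from each child combined → 1 × 1 × 1 = 1 cut set(s).
Front circuit down [OR]: union of children's cut sets → 3 cut set(s).
Braking system failure [OR]: union of children's cut sets → 9 cut set(s).
Minimal cut sets: {North pad sensor offline}; {Reserve ABS modulator stuck}; {Proportioning valve offline}; {Aft wheel cylinder is inoperative}; {#2 booster stuck, Aft bleed valve degraded, Secondary caliper is out, Secondary master cylinder is inoperative}; {Main reservoir is down}; {Forward pad sensor 2 faulted, Inboard proportioning valve 2 is inoperative, Right brake line offline, South ABS modulator 2 offline, Wheel cylinder 2 is out}; {#3 master cylinder 2 malfunctions}; {Redundant booster 2 lost}.

9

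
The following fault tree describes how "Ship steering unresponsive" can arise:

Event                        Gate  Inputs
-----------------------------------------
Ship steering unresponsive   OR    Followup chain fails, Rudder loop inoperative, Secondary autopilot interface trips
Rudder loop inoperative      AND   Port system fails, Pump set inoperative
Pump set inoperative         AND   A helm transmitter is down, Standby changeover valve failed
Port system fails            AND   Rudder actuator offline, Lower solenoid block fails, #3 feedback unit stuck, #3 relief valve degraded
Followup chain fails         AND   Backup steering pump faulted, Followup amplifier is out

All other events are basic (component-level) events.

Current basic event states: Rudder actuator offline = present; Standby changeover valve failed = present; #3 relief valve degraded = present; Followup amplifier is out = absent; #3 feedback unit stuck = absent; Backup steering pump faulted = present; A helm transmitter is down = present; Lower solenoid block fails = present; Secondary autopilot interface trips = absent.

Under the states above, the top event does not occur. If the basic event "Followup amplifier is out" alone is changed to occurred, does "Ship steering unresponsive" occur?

Counterfactual: set "Followup amplifier is out" to occurred.
Followup chain fails [AND]: Backup steering pump faulted=occurs, Followup amplifier is out=occurs → all inputs occur → occurs.
Port system fails [AND]: Rudder actuator offline=occurs, Lower solenoid block fails=occurs, #3 feedback unit stuck=not, #3 relief valve degraded=occurs → not all inputs occur → does not occur.
Pump set inoperative [AND]: A helm transmitter is down=occurs, Standby changeover valve failed=occurs → all inputs occur → occurs.
Rudder loop inoperative [AND]: Port system fails=not, Pump set inoperative=occurs → not all inputs occur → does not occur.
Ship steering unresponsive [OR]: Followup chain fails=occurs, Rudder loop inoperative=not, Secondary autopilot interface trips=not → at least one input occurs → occurs.

Yes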